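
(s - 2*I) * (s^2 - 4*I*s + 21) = s^3 - 6*I*s^2 + 13*s - 42*I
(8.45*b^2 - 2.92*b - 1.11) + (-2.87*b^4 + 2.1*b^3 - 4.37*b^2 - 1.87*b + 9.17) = -2.87*b^4 + 2.1*b^3 + 4.08*b^2 - 4.79*b + 8.06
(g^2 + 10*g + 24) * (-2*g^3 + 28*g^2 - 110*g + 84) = -2*g^5 + 8*g^4 + 122*g^3 - 344*g^2 - 1800*g + 2016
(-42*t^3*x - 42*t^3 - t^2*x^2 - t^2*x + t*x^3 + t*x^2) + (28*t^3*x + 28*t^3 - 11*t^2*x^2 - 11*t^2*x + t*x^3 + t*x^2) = -14*t^3*x - 14*t^3 - 12*t^2*x^2 - 12*t^2*x + 2*t*x^3 + 2*t*x^2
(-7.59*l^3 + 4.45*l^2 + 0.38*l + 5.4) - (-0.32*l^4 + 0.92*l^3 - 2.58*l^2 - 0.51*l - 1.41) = 0.32*l^4 - 8.51*l^3 + 7.03*l^2 + 0.89*l + 6.81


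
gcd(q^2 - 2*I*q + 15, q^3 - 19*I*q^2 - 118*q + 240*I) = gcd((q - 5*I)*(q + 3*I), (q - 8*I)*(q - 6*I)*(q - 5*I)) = q - 5*I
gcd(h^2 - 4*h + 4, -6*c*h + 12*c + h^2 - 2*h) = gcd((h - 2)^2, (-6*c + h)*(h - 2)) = h - 2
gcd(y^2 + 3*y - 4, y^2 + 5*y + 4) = y + 4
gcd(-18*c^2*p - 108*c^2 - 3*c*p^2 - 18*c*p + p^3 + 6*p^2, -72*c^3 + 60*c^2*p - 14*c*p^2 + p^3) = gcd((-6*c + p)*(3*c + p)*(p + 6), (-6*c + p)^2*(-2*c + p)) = -6*c + p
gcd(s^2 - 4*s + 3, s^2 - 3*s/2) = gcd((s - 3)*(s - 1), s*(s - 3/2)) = 1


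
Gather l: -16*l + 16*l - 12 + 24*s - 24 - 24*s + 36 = 0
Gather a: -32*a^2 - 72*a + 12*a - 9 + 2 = -32*a^2 - 60*a - 7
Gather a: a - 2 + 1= a - 1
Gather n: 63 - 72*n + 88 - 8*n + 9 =160 - 80*n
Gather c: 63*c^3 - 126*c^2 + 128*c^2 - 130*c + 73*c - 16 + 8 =63*c^3 + 2*c^2 - 57*c - 8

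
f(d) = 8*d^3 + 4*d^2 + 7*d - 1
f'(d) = 24*d^2 + 8*d + 7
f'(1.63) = 83.81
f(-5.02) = -947.39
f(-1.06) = -13.45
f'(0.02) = 7.17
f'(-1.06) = 25.49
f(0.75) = 9.88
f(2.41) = 151.08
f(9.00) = 6218.00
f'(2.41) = 165.67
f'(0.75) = 26.50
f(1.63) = 55.68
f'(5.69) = 829.55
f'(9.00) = 2023.00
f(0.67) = 7.89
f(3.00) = 272.00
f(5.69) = 1642.09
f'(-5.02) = 571.65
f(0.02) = -0.86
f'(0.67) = 23.13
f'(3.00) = 247.00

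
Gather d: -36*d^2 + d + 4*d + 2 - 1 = -36*d^2 + 5*d + 1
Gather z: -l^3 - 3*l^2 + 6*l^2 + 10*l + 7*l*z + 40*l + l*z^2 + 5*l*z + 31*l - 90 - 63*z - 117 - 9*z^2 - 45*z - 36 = -l^3 + 3*l^2 + 81*l + z^2*(l - 9) + z*(12*l - 108) - 243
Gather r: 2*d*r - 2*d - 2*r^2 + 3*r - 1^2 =-2*d - 2*r^2 + r*(2*d + 3) - 1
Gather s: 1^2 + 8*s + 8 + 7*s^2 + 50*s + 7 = 7*s^2 + 58*s + 16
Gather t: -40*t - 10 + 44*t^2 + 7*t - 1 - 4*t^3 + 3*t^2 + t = -4*t^3 + 47*t^2 - 32*t - 11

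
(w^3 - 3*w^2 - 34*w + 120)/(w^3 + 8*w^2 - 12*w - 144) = (w - 5)/(w + 6)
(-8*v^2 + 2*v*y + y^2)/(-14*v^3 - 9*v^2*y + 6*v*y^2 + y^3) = (4*v + y)/(7*v^2 + 8*v*y + y^2)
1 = 1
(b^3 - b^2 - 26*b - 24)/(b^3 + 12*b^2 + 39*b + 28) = (b - 6)/(b + 7)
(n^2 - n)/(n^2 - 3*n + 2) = n/(n - 2)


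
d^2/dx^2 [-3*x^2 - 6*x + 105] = -6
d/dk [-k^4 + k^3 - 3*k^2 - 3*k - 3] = -4*k^3 + 3*k^2 - 6*k - 3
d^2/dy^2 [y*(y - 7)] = 2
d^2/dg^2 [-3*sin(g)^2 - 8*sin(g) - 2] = 8*sin(g) - 6*cos(2*g)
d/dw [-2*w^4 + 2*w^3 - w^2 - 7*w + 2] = -8*w^3 + 6*w^2 - 2*w - 7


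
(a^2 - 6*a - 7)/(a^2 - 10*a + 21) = (a + 1)/(a - 3)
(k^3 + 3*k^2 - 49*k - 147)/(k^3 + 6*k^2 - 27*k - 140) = (k^2 - 4*k - 21)/(k^2 - k - 20)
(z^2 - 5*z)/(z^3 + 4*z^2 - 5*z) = (z - 5)/(z^2 + 4*z - 5)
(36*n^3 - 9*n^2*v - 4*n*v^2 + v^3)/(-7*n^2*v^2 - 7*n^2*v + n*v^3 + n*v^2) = (-36*n^3 + 9*n^2*v + 4*n*v^2 - v^3)/(n*v*(7*n*v + 7*n - v^2 - v))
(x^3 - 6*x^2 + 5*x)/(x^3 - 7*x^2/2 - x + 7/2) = 2*x*(x - 5)/(2*x^2 - 5*x - 7)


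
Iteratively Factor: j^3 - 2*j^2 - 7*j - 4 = (j - 4)*(j^2 + 2*j + 1) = (j - 4)*(j + 1)*(j + 1)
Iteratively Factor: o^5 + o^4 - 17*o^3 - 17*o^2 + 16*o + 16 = (o + 1)*(o^4 - 17*o^2 + 16) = (o - 4)*(o + 1)*(o^3 + 4*o^2 - o - 4) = (o - 4)*(o + 1)*(o + 4)*(o^2 - 1) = (o - 4)*(o + 1)^2*(o + 4)*(o - 1)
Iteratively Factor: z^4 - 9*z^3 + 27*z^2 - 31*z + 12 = (z - 3)*(z^3 - 6*z^2 + 9*z - 4) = (z - 3)*(z - 1)*(z^2 - 5*z + 4) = (z - 3)*(z - 1)^2*(z - 4)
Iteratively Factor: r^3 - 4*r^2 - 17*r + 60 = (r - 3)*(r^2 - r - 20) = (r - 5)*(r - 3)*(r + 4)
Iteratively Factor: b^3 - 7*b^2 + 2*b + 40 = (b - 4)*(b^2 - 3*b - 10) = (b - 4)*(b + 2)*(b - 5)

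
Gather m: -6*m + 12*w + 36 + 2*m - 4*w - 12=-4*m + 8*w + 24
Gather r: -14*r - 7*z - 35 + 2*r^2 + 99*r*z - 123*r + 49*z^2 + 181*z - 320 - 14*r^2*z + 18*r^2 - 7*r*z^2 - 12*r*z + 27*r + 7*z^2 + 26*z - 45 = r^2*(20 - 14*z) + r*(-7*z^2 + 87*z - 110) + 56*z^2 + 200*z - 400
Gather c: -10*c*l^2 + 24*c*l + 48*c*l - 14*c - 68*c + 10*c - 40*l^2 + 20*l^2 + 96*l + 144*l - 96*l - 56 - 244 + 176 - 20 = c*(-10*l^2 + 72*l - 72) - 20*l^2 + 144*l - 144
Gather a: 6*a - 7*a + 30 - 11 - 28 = -a - 9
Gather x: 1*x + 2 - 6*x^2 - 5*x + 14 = -6*x^2 - 4*x + 16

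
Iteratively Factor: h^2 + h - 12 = (h + 4)*(h - 3)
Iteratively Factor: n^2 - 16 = (n + 4)*(n - 4)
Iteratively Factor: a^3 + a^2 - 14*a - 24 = (a + 3)*(a^2 - 2*a - 8) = (a + 2)*(a + 3)*(a - 4)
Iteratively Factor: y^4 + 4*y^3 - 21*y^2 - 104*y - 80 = (y + 4)*(y^3 - 21*y - 20) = (y + 4)^2*(y^2 - 4*y - 5) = (y - 5)*(y + 4)^2*(y + 1)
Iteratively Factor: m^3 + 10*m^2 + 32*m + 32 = (m + 2)*(m^2 + 8*m + 16) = (m + 2)*(m + 4)*(m + 4)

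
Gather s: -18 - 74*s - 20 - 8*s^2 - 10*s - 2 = -8*s^2 - 84*s - 40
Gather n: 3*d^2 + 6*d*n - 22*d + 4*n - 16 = 3*d^2 - 22*d + n*(6*d + 4) - 16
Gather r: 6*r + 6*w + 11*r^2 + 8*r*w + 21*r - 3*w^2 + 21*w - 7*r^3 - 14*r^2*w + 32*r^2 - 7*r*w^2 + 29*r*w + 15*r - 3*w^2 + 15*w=-7*r^3 + r^2*(43 - 14*w) + r*(-7*w^2 + 37*w + 42) - 6*w^2 + 42*w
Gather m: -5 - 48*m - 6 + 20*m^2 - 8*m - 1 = 20*m^2 - 56*m - 12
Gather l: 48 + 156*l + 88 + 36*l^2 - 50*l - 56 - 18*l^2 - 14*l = 18*l^2 + 92*l + 80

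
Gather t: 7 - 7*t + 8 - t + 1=16 - 8*t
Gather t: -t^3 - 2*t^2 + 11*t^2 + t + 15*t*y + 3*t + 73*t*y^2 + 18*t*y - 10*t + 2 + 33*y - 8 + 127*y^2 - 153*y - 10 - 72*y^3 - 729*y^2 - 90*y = -t^3 + 9*t^2 + t*(73*y^2 + 33*y - 6) - 72*y^3 - 602*y^2 - 210*y - 16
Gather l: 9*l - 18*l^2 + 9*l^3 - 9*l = 9*l^3 - 18*l^2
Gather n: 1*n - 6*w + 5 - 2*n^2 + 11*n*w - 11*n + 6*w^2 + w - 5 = -2*n^2 + n*(11*w - 10) + 6*w^2 - 5*w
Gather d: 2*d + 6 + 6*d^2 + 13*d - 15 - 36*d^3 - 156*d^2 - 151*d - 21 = -36*d^3 - 150*d^2 - 136*d - 30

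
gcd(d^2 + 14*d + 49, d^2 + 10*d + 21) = d + 7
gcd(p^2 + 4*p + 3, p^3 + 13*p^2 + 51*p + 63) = p + 3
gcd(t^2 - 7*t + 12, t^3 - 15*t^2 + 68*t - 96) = t^2 - 7*t + 12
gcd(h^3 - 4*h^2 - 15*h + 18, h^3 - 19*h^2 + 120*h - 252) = h - 6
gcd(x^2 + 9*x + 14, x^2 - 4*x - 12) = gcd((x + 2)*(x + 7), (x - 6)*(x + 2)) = x + 2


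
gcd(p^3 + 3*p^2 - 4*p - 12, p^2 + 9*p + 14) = p + 2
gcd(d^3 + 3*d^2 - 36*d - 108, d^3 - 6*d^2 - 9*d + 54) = d^2 - 3*d - 18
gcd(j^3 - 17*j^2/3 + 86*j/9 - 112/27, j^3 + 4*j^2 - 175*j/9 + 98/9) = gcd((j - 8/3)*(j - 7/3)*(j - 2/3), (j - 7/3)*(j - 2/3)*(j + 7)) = j^2 - 3*j + 14/9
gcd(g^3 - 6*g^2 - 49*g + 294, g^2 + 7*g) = g + 7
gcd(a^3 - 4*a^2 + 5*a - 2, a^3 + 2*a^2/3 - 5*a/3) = a - 1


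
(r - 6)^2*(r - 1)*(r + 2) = r^4 - 11*r^3 + 22*r^2 + 60*r - 72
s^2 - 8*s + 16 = (s - 4)^2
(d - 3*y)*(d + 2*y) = d^2 - d*y - 6*y^2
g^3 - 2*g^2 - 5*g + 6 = (g - 3)*(g - 1)*(g + 2)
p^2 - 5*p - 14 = (p - 7)*(p + 2)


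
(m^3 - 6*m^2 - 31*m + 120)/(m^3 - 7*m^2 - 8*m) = (m^2 + 2*m - 15)/(m*(m + 1))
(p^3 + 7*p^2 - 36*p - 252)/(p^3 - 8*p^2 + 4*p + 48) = (p^2 + 13*p + 42)/(p^2 - 2*p - 8)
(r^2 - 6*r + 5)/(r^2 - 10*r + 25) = (r - 1)/(r - 5)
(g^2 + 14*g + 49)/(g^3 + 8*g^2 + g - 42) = (g + 7)/(g^2 + g - 6)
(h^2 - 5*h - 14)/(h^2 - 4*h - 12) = (h - 7)/(h - 6)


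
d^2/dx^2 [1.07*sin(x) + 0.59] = -1.07*sin(x)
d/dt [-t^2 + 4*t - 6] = 4 - 2*t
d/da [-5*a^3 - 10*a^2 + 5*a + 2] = -15*a^2 - 20*a + 5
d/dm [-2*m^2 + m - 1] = 1 - 4*m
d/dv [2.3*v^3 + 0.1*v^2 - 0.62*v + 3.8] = 6.9*v^2 + 0.2*v - 0.62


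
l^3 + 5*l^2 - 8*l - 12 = (l - 2)*(l + 1)*(l + 6)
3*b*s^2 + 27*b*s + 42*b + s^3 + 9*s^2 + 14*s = (3*b + s)*(s + 2)*(s + 7)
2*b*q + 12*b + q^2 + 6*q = (2*b + q)*(q + 6)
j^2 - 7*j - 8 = (j - 8)*(j + 1)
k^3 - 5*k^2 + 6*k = k*(k - 3)*(k - 2)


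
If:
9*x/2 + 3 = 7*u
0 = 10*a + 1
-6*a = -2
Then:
No Solution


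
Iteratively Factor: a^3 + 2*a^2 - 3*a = (a)*(a^2 + 2*a - 3) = a*(a + 3)*(a - 1)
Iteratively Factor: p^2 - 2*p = (p)*(p - 2)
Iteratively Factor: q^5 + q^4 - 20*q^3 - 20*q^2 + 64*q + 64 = (q + 1)*(q^4 - 20*q^2 + 64) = (q + 1)*(q + 4)*(q^3 - 4*q^2 - 4*q + 16) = (q - 2)*(q + 1)*(q + 4)*(q^2 - 2*q - 8) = (q - 2)*(q + 1)*(q + 2)*(q + 4)*(q - 4)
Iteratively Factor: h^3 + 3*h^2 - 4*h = (h - 1)*(h^2 + 4*h) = (h - 1)*(h + 4)*(h)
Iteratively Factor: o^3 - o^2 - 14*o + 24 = (o - 3)*(o^2 + 2*o - 8) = (o - 3)*(o - 2)*(o + 4)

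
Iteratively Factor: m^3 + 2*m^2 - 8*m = (m + 4)*(m^2 - 2*m) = m*(m + 4)*(m - 2)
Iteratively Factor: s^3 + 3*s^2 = (s)*(s^2 + 3*s) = s^2*(s + 3)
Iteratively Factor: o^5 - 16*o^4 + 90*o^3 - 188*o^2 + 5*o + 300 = (o + 1)*(o^4 - 17*o^3 + 107*o^2 - 295*o + 300) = (o - 5)*(o + 1)*(o^3 - 12*o^2 + 47*o - 60) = (o - 5)*(o - 4)*(o + 1)*(o^2 - 8*o + 15) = (o - 5)*(o - 4)*(o - 3)*(o + 1)*(o - 5)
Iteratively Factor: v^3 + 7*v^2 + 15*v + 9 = (v + 3)*(v^2 + 4*v + 3) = (v + 1)*(v + 3)*(v + 3)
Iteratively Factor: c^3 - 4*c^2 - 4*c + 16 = (c + 2)*(c^2 - 6*c + 8) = (c - 2)*(c + 2)*(c - 4)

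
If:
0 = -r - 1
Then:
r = -1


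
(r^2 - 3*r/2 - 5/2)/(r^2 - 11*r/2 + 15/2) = (r + 1)/(r - 3)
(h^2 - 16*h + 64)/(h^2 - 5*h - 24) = (h - 8)/(h + 3)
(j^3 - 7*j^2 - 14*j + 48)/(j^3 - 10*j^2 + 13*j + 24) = (j^2 + j - 6)/(j^2 - 2*j - 3)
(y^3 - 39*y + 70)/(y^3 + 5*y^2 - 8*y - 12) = (y^2 + 2*y - 35)/(y^2 + 7*y + 6)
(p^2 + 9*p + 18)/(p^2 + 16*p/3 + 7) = 3*(p + 6)/(3*p + 7)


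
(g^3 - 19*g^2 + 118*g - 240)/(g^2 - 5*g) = g - 14 + 48/g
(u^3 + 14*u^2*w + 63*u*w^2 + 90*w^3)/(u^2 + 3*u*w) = u + 11*w + 30*w^2/u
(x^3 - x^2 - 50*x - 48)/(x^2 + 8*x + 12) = (x^2 - 7*x - 8)/(x + 2)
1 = 1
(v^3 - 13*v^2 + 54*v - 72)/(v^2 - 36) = (v^2 - 7*v + 12)/(v + 6)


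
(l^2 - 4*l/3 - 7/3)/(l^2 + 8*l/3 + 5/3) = (3*l - 7)/(3*l + 5)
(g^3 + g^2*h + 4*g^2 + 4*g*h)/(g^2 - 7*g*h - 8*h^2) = g*(g + 4)/(g - 8*h)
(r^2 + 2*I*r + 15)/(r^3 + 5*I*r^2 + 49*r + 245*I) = (r - 3*I)/(r^2 + 49)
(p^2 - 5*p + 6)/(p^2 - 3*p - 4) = (-p^2 + 5*p - 6)/(-p^2 + 3*p + 4)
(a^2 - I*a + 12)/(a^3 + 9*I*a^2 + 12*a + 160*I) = (a + 3*I)/(a^2 + 13*I*a - 40)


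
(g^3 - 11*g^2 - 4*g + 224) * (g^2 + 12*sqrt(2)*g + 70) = g^5 - 11*g^4 + 12*sqrt(2)*g^4 - 132*sqrt(2)*g^3 + 66*g^3 - 546*g^2 - 48*sqrt(2)*g^2 - 280*g + 2688*sqrt(2)*g + 15680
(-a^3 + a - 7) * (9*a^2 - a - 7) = -9*a^5 + a^4 + 16*a^3 - 64*a^2 + 49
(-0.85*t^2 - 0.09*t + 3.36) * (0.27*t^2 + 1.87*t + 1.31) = -0.2295*t^4 - 1.6138*t^3 - 0.3746*t^2 + 6.1653*t + 4.4016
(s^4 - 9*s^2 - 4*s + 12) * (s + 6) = s^5 + 6*s^4 - 9*s^3 - 58*s^2 - 12*s + 72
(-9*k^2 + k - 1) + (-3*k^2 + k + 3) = -12*k^2 + 2*k + 2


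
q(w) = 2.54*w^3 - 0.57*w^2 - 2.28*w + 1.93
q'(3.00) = 62.88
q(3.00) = 58.54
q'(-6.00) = 278.88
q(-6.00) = -553.55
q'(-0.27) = -1.42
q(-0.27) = 2.45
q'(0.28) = -2.00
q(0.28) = 1.30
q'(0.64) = 0.11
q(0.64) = 0.90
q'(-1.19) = 9.87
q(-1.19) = -0.44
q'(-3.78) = 110.91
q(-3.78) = -134.78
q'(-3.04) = 71.61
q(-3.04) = -67.77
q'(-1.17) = 9.48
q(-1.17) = -0.25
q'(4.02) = 116.28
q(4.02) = 148.56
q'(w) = 7.62*w^2 - 1.14*w - 2.28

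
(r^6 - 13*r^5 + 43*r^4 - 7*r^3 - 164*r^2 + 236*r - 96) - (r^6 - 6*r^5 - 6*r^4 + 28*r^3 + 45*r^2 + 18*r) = -7*r^5 + 49*r^4 - 35*r^3 - 209*r^2 + 218*r - 96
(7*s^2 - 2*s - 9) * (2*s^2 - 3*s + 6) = 14*s^4 - 25*s^3 + 30*s^2 + 15*s - 54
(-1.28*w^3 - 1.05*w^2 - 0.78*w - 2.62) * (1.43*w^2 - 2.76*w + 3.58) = -1.8304*w^5 + 2.0313*w^4 - 2.7998*w^3 - 5.3528*w^2 + 4.4388*w - 9.3796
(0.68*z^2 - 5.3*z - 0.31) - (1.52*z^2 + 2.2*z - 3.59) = -0.84*z^2 - 7.5*z + 3.28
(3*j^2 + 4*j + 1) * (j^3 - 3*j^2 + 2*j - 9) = 3*j^5 - 5*j^4 - 5*j^3 - 22*j^2 - 34*j - 9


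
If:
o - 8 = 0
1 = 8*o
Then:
No Solution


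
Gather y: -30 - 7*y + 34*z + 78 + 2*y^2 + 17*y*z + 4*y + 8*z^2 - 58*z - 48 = 2*y^2 + y*(17*z - 3) + 8*z^2 - 24*z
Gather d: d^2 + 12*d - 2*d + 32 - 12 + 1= d^2 + 10*d + 21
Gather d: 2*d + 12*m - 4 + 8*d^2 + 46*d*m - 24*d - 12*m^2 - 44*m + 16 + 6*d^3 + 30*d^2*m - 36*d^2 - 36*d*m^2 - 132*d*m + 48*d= 6*d^3 + d^2*(30*m - 28) + d*(-36*m^2 - 86*m + 26) - 12*m^2 - 32*m + 12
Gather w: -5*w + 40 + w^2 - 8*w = w^2 - 13*w + 40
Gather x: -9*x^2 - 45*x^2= -54*x^2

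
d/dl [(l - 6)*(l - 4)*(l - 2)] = 3*l^2 - 24*l + 44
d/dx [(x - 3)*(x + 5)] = 2*x + 2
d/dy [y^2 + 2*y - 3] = 2*y + 2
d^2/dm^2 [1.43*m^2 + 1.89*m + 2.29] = 2.86000000000000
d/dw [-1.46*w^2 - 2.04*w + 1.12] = -2.92*w - 2.04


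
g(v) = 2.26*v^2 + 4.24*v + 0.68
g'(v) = 4.52*v + 4.24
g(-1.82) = 0.45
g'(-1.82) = -3.99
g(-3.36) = 11.95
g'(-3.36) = -10.95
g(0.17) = 1.47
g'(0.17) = 5.01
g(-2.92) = 7.57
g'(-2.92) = -8.96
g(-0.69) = -1.17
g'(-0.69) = 1.12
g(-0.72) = -1.20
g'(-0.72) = 0.99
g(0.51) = 3.43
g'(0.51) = 6.55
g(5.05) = 79.73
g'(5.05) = 27.07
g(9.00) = 221.90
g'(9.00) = 44.92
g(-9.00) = 145.58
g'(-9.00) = -36.44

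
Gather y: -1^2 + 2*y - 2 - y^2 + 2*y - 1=-y^2 + 4*y - 4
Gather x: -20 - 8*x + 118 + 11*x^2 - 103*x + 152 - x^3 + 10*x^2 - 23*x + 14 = -x^3 + 21*x^2 - 134*x + 264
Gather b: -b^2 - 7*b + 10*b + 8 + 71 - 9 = -b^2 + 3*b + 70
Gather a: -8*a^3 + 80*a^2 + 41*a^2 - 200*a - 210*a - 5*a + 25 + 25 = -8*a^3 + 121*a^2 - 415*a + 50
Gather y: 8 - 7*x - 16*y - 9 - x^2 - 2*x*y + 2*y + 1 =-x^2 - 7*x + y*(-2*x - 14)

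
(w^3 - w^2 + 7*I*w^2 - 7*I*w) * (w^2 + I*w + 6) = w^5 - w^4 + 8*I*w^4 - w^3 - 8*I*w^3 + w^2 + 42*I*w^2 - 42*I*w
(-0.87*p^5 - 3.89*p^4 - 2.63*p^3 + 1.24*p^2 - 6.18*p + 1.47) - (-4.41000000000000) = -0.87*p^5 - 3.89*p^4 - 2.63*p^3 + 1.24*p^2 - 6.18*p + 5.88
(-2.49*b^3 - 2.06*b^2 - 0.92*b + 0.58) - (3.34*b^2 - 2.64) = -2.49*b^3 - 5.4*b^2 - 0.92*b + 3.22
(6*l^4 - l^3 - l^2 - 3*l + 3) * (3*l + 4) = 18*l^5 + 21*l^4 - 7*l^3 - 13*l^2 - 3*l + 12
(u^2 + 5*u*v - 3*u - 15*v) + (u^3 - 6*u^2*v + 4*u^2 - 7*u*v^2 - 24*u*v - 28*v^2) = u^3 - 6*u^2*v + 5*u^2 - 7*u*v^2 - 19*u*v - 3*u - 28*v^2 - 15*v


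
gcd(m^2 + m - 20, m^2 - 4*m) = m - 4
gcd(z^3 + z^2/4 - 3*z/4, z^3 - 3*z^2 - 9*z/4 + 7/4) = z + 1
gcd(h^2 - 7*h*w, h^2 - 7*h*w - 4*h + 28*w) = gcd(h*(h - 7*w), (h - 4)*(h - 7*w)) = -h + 7*w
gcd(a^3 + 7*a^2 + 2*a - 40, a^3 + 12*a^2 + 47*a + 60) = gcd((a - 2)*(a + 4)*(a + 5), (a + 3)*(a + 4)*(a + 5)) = a^2 + 9*a + 20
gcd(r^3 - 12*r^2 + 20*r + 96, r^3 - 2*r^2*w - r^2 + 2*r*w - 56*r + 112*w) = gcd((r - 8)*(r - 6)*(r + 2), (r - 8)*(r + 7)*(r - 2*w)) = r - 8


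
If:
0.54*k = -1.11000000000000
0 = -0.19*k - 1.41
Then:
No Solution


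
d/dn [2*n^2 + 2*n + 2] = 4*n + 2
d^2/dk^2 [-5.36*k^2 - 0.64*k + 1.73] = -10.7200000000000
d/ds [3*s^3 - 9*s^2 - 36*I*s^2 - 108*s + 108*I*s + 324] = 9*s^2 - 18*s - 72*I*s - 108 + 108*I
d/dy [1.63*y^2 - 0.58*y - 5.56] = 3.26*y - 0.58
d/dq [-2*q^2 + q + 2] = 1 - 4*q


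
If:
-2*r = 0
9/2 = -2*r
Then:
No Solution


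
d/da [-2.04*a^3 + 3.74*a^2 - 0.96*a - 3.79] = -6.12*a^2 + 7.48*a - 0.96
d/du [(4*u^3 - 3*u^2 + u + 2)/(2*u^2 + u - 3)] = (8*u^4 + 8*u^3 - 41*u^2 + 10*u - 5)/(4*u^4 + 4*u^3 - 11*u^2 - 6*u + 9)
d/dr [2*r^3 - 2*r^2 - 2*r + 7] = 6*r^2 - 4*r - 2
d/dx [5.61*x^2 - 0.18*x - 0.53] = 11.22*x - 0.18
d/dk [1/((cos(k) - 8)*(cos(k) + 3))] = (2*cos(k) - 5)*sin(k)/((cos(k) - 8)^2*(cos(k) + 3)^2)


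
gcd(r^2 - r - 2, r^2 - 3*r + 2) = r - 2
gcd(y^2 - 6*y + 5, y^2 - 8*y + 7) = y - 1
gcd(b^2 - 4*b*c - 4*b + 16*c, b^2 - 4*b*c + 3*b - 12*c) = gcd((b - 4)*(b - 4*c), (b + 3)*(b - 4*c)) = b - 4*c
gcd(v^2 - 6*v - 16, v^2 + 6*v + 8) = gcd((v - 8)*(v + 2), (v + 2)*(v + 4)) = v + 2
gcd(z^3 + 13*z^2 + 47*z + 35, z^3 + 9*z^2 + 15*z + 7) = z^2 + 8*z + 7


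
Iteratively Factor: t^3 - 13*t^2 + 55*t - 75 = (t - 5)*(t^2 - 8*t + 15) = (t - 5)^2*(t - 3)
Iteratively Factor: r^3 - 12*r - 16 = (r + 2)*(r^2 - 2*r - 8) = (r - 4)*(r + 2)*(r + 2)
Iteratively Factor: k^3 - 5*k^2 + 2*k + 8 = (k + 1)*(k^2 - 6*k + 8) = (k - 4)*(k + 1)*(k - 2)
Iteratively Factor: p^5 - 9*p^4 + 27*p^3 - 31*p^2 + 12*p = (p - 1)*(p^4 - 8*p^3 + 19*p^2 - 12*p) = (p - 4)*(p - 1)*(p^3 - 4*p^2 + 3*p) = (p - 4)*(p - 1)^2*(p^2 - 3*p) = (p - 4)*(p - 3)*(p - 1)^2*(p)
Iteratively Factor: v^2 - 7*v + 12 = (v - 3)*(v - 4)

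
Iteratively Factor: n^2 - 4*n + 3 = (n - 3)*(n - 1)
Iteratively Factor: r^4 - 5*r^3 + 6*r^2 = (r - 2)*(r^3 - 3*r^2) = (r - 3)*(r - 2)*(r^2) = r*(r - 3)*(r - 2)*(r)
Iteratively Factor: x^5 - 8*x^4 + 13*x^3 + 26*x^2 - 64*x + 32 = (x - 4)*(x^4 - 4*x^3 - 3*x^2 + 14*x - 8) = (x - 4)^2*(x^3 - 3*x + 2) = (x - 4)^2*(x - 1)*(x^2 + x - 2) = (x - 4)^2*(x - 1)^2*(x + 2)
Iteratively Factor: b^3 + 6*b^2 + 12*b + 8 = (b + 2)*(b^2 + 4*b + 4) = (b + 2)^2*(b + 2)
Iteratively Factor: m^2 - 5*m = (m)*(m - 5)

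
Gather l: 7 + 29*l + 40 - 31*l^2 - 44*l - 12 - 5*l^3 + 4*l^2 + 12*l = -5*l^3 - 27*l^2 - 3*l + 35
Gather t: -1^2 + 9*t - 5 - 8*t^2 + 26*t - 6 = -8*t^2 + 35*t - 12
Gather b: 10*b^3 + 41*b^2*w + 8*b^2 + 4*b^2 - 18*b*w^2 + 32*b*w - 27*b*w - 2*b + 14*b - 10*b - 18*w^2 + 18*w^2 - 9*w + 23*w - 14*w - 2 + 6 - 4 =10*b^3 + b^2*(41*w + 12) + b*(-18*w^2 + 5*w + 2)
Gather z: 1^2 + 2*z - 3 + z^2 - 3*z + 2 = z^2 - z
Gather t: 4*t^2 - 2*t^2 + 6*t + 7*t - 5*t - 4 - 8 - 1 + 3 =2*t^2 + 8*t - 10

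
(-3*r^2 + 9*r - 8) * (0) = 0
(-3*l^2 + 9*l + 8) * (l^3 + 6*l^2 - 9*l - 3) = -3*l^5 - 9*l^4 + 89*l^3 - 24*l^2 - 99*l - 24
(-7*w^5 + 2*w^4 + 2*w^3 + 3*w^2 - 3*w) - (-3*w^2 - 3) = -7*w^5 + 2*w^4 + 2*w^3 + 6*w^2 - 3*w + 3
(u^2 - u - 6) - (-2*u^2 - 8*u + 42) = 3*u^2 + 7*u - 48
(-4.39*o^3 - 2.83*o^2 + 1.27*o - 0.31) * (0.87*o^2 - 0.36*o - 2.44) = -3.8193*o^5 - 0.8817*o^4 + 12.8353*o^3 + 6.1783*o^2 - 2.9872*o + 0.7564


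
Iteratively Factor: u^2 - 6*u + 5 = (u - 5)*(u - 1)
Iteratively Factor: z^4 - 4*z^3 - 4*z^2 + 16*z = (z)*(z^3 - 4*z^2 - 4*z + 16) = z*(z - 4)*(z^2 - 4) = z*(z - 4)*(z - 2)*(z + 2)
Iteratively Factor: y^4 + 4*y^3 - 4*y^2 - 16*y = (y + 4)*(y^3 - 4*y) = y*(y + 4)*(y^2 - 4) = y*(y - 2)*(y + 4)*(y + 2)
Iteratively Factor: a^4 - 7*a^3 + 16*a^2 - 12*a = (a - 3)*(a^3 - 4*a^2 + 4*a) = (a - 3)*(a - 2)*(a^2 - 2*a) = a*(a - 3)*(a - 2)*(a - 2)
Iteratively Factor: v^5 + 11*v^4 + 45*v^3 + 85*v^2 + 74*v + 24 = (v + 1)*(v^4 + 10*v^3 + 35*v^2 + 50*v + 24) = (v + 1)^2*(v^3 + 9*v^2 + 26*v + 24) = (v + 1)^2*(v + 4)*(v^2 + 5*v + 6) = (v + 1)^2*(v + 2)*(v + 4)*(v + 3)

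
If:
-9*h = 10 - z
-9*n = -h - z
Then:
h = z/9 - 10/9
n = 10*z/81 - 10/81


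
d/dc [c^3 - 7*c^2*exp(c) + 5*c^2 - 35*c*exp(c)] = -7*c^2*exp(c) + 3*c^2 - 49*c*exp(c) + 10*c - 35*exp(c)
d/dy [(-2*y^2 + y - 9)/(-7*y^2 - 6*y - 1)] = (19*y^2 - 122*y - 55)/(49*y^4 + 84*y^3 + 50*y^2 + 12*y + 1)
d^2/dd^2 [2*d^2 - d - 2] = 4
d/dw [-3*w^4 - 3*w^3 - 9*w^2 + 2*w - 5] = -12*w^3 - 9*w^2 - 18*w + 2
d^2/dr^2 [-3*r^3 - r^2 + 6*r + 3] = -18*r - 2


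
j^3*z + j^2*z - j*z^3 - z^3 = (j - z)*(j + z)*(j*z + z)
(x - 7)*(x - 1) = x^2 - 8*x + 7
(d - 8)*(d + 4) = d^2 - 4*d - 32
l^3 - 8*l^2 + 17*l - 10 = (l - 5)*(l - 2)*(l - 1)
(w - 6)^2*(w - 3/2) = w^3 - 27*w^2/2 + 54*w - 54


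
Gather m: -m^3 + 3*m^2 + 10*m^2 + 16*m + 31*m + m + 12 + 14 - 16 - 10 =-m^3 + 13*m^2 + 48*m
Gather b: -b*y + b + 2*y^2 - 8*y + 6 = b*(1 - y) + 2*y^2 - 8*y + 6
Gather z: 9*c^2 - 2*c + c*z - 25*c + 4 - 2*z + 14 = 9*c^2 - 27*c + z*(c - 2) + 18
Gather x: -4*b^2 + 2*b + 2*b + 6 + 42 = -4*b^2 + 4*b + 48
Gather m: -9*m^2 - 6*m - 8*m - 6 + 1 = -9*m^2 - 14*m - 5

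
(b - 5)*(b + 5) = b^2 - 25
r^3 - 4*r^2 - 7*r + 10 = (r - 5)*(r - 1)*(r + 2)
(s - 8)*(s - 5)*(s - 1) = s^3 - 14*s^2 + 53*s - 40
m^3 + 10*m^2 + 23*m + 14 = (m + 1)*(m + 2)*(m + 7)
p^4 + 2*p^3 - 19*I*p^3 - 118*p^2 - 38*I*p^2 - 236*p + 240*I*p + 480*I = (p + 2)*(p - 8*I)*(p - 6*I)*(p - 5*I)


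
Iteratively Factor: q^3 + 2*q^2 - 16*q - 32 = (q + 2)*(q^2 - 16) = (q - 4)*(q + 2)*(q + 4)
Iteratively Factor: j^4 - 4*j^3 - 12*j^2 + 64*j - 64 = (j - 2)*(j^3 - 2*j^2 - 16*j + 32) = (j - 4)*(j - 2)*(j^2 + 2*j - 8) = (j - 4)*(j - 2)^2*(j + 4)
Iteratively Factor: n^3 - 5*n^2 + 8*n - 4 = (n - 1)*(n^2 - 4*n + 4) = (n - 2)*(n - 1)*(n - 2)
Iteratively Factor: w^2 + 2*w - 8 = (w + 4)*(w - 2)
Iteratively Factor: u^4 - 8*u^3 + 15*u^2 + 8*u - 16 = (u - 4)*(u^3 - 4*u^2 - u + 4) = (u - 4)*(u + 1)*(u^2 - 5*u + 4) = (u - 4)^2*(u + 1)*(u - 1)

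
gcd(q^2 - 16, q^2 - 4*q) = q - 4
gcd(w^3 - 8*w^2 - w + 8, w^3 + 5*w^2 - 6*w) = w - 1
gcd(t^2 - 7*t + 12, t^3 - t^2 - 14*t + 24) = t - 3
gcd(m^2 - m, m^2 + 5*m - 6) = m - 1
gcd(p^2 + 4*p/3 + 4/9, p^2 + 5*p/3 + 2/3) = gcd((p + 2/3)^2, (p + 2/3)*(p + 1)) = p + 2/3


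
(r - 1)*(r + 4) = r^2 + 3*r - 4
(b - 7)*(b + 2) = b^2 - 5*b - 14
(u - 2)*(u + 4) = u^2 + 2*u - 8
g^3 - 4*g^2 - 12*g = g*(g - 6)*(g + 2)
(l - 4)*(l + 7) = l^2 + 3*l - 28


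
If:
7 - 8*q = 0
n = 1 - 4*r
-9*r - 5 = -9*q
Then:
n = -5/18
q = 7/8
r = 23/72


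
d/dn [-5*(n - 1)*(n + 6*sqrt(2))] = -10*n - 30*sqrt(2) + 5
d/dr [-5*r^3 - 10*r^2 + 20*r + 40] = -15*r^2 - 20*r + 20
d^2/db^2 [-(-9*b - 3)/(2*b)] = 3/b^3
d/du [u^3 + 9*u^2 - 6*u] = 3*u^2 + 18*u - 6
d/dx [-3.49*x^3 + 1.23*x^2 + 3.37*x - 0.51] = -10.47*x^2 + 2.46*x + 3.37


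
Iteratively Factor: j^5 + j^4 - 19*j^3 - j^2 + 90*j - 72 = (j - 3)*(j^4 + 4*j^3 - 7*j^2 - 22*j + 24) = (j - 3)*(j + 3)*(j^3 + j^2 - 10*j + 8) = (j - 3)*(j - 1)*(j + 3)*(j^2 + 2*j - 8) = (j - 3)*(j - 2)*(j - 1)*(j + 3)*(j + 4)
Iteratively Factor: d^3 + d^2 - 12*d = (d)*(d^2 + d - 12) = d*(d + 4)*(d - 3)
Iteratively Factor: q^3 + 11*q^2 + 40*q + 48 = (q + 3)*(q^2 + 8*q + 16) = (q + 3)*(q + 4)*(q + 4)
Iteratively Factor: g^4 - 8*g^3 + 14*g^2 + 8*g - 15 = (g + 1)*(g^3 - 9*g^2 + 23*g - 15) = (g - 1)*(g + 1)*(g^2 - 8*g + 15) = (g - 5)*(g - 1)*(g + 1)*(g - 3)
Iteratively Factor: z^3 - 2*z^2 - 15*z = (z)*(z^2 - 2*z - 15) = z*(z + 3)*(z - 5)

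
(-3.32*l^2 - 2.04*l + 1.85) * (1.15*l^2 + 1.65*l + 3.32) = -3.818*l^4 - 7.824*l^3 - 12.2609*l^2 - 3.7203*l + 6.142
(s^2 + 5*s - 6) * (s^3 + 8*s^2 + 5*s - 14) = s^5 + 13*s^4 + 39*s^3 - 37*s^2 - 100*s + 84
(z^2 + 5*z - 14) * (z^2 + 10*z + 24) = z^4 + 15*z^3 + 60*z^2 - 20*z - 336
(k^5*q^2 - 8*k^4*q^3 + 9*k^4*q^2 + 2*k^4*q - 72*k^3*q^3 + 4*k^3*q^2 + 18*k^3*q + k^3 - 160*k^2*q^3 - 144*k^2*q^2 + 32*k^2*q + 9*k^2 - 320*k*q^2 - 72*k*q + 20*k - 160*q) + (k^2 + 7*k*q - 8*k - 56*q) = k^5*q^2 - 8*k^4*q^3 + 9*k^4*q^2 + 2*k^4*q - 72*k^3*q^3 + 4*k^3*q^2 + 18*k^3*q + k^3 - 160*k^2*q^3 - 144*k^2*q^2 + 32*k^2*q + 10*k^2 - 320*k*q^2 - 65*k*q + 12*k - 216*q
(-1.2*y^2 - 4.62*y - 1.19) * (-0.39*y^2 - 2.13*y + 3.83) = 0.468*y^4 + 4.3578*y^3 + 5.7087*y^2 - 15.1599*y - 4.5577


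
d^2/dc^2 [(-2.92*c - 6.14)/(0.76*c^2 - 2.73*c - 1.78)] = ((1.52*c - 2.73)*(2.92*c + 6.14)*(3.04*c - 5.46) + (13.3152*c - 6.6104)*(-0.76*c^2 + 2.73*c + 1.78))/(-0.76*c^2 + 2.73*c + 1.78)^3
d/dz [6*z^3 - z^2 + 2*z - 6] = 18*z^2 - 2*z + 2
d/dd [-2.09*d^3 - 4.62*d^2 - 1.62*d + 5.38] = -6.27*d^2 - 9.24*d - 1.62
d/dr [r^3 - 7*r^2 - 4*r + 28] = 3*r^2 - 14*r - 4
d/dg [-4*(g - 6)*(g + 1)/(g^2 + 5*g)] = 8*(-5*g^2 - 6*g - 15)/(g^2*(g^2 + 10*g + 25))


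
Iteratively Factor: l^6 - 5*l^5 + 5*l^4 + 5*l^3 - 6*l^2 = (l)*(l^5 - 5*l^4 + 5*l^3 + 5*l^2 - 6*l) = l^2*(l^4 - 5*l^3 + 5*l^2 + 5*l - 6) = l^2*(l - 1)*(l^3 - 4*l^2 + l + 6) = l^2*(l - 3)*(l - 1)*(l^2 - l - 2) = l^2*(l - 3)*(l - 1)*(l + 1)*(l - 2)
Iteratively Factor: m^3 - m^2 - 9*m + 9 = (m - 3)*(m^2 + 2*m - 3) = (m - 3)*(m - 1)*(m + 3)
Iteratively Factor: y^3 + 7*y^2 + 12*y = (y + 3)*(y^2 + 4*y) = (y + 3)*(y + 4)*(y)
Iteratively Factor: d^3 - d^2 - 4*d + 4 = (d - 1)*(d^2 - 4) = (d - 2)*(d - 1)*(d + 2)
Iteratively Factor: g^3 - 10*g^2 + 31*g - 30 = (g - 2)*(g^2 - 8*g + 15) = (g - 3)*(g - 2)*(g - 5)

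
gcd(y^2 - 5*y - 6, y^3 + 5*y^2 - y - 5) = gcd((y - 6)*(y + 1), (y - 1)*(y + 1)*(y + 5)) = y + 1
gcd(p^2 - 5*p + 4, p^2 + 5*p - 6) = p - 1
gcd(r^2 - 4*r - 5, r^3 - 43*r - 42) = r + 1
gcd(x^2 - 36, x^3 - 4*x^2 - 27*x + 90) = x - 6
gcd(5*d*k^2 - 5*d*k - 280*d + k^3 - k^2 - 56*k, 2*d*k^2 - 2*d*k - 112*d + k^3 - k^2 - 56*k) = k^2 - k - 56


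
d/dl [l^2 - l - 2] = 2*l - 1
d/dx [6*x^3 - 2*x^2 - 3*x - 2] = 18*x^2 - 4*x - 3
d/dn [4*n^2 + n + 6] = 8*n + 1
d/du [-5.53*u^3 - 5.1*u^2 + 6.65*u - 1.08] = -16.59*u^2 - 10.2*u + 6.65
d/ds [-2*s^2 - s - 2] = -4*s - 1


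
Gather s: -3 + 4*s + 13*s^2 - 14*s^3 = -14*s^3 + 13*s^2 + 4*s - 3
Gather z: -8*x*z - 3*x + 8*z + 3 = -3*x + z*(8 - 8*x) + 3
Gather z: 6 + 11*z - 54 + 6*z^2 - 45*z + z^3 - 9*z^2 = z^3 - 3*z^2 - 34*z - 48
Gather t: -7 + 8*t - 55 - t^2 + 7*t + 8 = -t^2 + 15*t - 54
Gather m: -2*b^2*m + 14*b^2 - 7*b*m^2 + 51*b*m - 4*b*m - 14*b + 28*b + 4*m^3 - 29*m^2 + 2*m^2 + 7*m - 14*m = 14*b^2 + 14*b + 4*m^3 + m^2*(-7*b - 27) + m*(-2*b^2 + 47*b - 7)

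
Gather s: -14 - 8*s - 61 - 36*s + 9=-44*s - 66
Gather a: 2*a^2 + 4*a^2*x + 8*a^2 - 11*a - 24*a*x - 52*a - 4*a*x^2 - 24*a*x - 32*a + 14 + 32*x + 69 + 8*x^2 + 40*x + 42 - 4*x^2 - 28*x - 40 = a^2*(4*x + 10) + a*(-4*x^2 - 48*x - 95) + 4*x^2 + 44*x + 85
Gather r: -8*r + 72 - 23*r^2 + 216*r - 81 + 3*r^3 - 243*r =3*r^3 - 23*r^2 - 35*r - 9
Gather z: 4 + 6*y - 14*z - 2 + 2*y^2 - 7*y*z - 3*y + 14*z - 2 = 2*y^2 - 7*y*z + 3*y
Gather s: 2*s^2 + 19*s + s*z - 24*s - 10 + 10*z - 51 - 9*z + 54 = 2*s^2 + s*(z - 5) + z - 7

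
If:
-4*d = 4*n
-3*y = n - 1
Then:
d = 3*y - 1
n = 1 - 3*y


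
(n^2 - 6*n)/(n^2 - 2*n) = (n - 6)/(n - 2)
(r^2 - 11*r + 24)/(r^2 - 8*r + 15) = (r - 8)/(r - 5)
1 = 1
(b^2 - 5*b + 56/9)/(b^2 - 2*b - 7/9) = (3*b - 8)/(3*b + 1)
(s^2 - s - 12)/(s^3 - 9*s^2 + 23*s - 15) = (s^2 - s - 12)/(s^3 - 9*s^2 + 23*s - 15)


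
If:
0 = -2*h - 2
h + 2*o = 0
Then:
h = -1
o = 1/2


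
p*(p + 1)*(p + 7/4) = p^3 + 11*p^2/4 + 7*p/4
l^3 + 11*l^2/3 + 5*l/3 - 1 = (l - 1/3)*(l + 1)*(l + 3)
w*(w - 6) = w^2 - 6*w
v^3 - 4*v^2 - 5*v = v*(v - 5)*(v + 1)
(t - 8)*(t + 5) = t^2 - 3*t - 40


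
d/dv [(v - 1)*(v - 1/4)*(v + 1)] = 3*v^2 - v/2 - 1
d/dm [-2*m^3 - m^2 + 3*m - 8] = -6*m^2 - 2*m + 3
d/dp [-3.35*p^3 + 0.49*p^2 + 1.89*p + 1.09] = -10.05*p^2 + 0.98*p + 1.89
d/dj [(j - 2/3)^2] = 2*j - 4/3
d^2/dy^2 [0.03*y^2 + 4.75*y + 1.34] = 0.0600000000000000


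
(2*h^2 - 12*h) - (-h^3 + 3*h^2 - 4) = h^3 - h^2 - 12*h + 4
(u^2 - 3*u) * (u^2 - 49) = u^4 - 3*u^3 - 49*u^2 + 147*u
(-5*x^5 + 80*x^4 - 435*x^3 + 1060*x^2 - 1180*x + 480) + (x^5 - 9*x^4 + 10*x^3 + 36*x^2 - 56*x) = -4*x^5 + 71*x^4 - 425*x^3 + 1096*x^2 - 1236*x + 480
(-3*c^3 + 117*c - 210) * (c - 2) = -3*c^4 + 6*c^3 + 117*c^2 - 444*c + 420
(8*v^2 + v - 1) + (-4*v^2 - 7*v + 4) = 4*v^2 - 6*v + 3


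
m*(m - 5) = m^2 - 5*m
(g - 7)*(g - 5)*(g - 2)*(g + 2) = g^4 - 12*g^3 + 31*g^2 + 48*g - 140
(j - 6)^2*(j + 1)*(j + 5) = j^4 - 6*j^3 - 31*j^2 + 156*j + 180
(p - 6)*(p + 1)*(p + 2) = p^3 - 3*p^2 - 16*p - 12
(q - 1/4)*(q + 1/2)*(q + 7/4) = q^3 + 2*q^2 + 5*q/16 - 7/32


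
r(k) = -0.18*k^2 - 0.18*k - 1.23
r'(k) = -0.36*k - 0.18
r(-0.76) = -1.20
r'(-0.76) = 0.09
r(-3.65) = -2.97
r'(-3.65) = 1.13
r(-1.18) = -1.27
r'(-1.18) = 0.24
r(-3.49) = -2.79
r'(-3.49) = 1.08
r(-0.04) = -1.22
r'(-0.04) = -0.17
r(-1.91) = -1.54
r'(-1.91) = 0.51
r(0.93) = -1.55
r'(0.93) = -0.51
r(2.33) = -2.63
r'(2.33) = -1.02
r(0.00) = -1.23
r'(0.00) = -0.18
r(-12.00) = -24.99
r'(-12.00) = 4.14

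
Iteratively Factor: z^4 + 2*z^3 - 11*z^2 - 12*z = (z - 3)*(z^3 + 5*z^2 + 4*z) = z*(z - 3)*(z^2 + 5*z + 4) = z*(z - 3)*(z + 4)*(z + 1)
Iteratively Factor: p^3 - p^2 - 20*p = (p)*(p^2 - p - 20) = p*(p - 5)*(p + 4)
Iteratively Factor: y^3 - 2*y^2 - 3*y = (y - 3)*(y^2 + y) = (y - 3)*(y + 1)*(y)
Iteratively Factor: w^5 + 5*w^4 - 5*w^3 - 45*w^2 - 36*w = (w + 1)*(w^4 + 4*w^3 - 9*w^2 - 36*w) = w*(w + 1)*(w^3 + 4*w^2 - 9*w - 36) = w*(w - 3)*(w + 1)*(w^2 + 7*w + 12) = w*(w - 3)*(w + 1)*(w + 3)*(w + 4)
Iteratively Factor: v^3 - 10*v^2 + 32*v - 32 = (v - 4)*(v^2 - 6*v + 8) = (v - 4)^2*(v - 2)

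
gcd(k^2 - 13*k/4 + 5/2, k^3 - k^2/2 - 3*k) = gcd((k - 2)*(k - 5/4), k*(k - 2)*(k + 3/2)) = k - 2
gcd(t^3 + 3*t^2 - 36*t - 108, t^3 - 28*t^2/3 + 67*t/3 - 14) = t - 6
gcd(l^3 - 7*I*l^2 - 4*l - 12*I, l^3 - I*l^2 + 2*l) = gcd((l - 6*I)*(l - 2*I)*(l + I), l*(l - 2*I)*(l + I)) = l^2 - I*l + 2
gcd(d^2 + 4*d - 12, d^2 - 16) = 1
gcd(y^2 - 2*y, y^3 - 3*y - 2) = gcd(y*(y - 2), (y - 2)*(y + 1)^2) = y - 2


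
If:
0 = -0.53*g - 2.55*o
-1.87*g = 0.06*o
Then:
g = 0.00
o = 0.00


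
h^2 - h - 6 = (h - 3)*(h + 2)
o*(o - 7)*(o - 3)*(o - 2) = o^4 - 12*o^3 + 41*o^2 - 42*o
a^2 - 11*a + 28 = (a - 7)*(a - 4)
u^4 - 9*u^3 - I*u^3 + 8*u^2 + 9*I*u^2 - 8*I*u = u*(u - 8)*(u - 1)*(u - I)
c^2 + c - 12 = (c - 3)*(c + 4)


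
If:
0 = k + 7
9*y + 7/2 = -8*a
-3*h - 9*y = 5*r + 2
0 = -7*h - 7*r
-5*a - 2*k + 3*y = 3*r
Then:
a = 127/236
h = -685/236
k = -7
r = 685/236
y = -307/354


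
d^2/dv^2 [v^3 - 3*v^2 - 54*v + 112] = 6*v - 6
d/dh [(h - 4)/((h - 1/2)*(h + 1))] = 2*(-2*h^2 + 16*h + 3)/(4*h^4 + 4*h^3 - 3*h^2 - 2*h + 1)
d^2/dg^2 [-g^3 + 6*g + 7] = -6*g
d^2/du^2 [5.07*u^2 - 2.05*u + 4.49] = 10.1400000000000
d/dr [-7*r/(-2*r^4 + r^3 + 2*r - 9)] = 7*(2*r^4 - r^3 + r*(-8*r^3 + 3*r^2 + 2) - 2*r + 9)/(2*r^4 - r^3 - 2*r + 9)^2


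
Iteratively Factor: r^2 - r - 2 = (r - 2)*(r + 1)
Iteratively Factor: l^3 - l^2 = (l - 1)*(l^2) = l*(l - 1)*(l)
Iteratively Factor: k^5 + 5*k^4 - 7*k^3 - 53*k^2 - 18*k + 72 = (k + 2)*(k^4 + 3*k^3 - 13*k^2 - 27*k + 36) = (k - 3)*(k + 2)*(k^3 + 6*k^2 + 5*k - 12) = (k - 3)*(k + 2)*(k + 3)*(k^2 + 3*k - 4) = (k - 3)*(k - 1)*(k + 2)*(k + 3)*(k + 4)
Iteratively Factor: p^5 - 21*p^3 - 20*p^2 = (p - 5)*(p^4 + 5*p^3 + 4*p^2) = p*(p - 5)*(p^3 + 5*p^2 + 4*p) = p*(p - 5)*(p + 1)*(p^2 + 4*p) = p*(p - 5)*(p + 1)*(p + 4)*(p)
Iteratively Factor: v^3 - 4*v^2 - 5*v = (v + 1)*(v^2 - 5*v) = (v - 5)*(v + 1)*(v)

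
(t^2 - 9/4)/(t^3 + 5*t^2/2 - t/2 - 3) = (t - 3/2)/(t^2 + t - 2)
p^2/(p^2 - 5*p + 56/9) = 9*p^2/(9*p^2 - 45*p + 56)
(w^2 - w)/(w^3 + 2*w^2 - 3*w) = 1/(w + 3)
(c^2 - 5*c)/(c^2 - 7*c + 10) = c/(c - 2)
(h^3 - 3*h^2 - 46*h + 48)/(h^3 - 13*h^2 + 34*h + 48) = (h^2 + 5*h - 6)/(h^2 - 5*h - 6)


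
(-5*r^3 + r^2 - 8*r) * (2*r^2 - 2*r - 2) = -10*r^5 + 12*r^4 - 8*r^3 + 14*r^2 + 16*r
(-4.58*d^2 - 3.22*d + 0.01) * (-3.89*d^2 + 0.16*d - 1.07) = 17.8162*d^4 + 11.793*d^3 + 4.3465*d^2 + 3.447*d - 0.0107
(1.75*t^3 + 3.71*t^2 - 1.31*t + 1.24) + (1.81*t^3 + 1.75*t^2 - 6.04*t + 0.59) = 3.56*t^3 + 5.46*t^2 - 7.35*t + 1.83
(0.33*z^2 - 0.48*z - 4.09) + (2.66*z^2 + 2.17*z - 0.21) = 2.99*z^2 + 1.69*z - 4.3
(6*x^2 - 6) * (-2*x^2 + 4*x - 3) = -12*x^4 + 24*x^3 - 6*x^2 - 24*x + 18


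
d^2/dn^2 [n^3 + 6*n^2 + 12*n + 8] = 6*n + 12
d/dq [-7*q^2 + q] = 1 - 14*q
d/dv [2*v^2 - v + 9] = 4*v - 1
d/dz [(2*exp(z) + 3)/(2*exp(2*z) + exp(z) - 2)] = (-(2*exp(z) + 3)*(4*exp(z) + 1) + 4*exp(2*z) + 2*exp(z) - 4)*exp(z)/(2*exp(2*z) + exp(z) - 2)^2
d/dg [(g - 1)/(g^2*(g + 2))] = (-2*g^2 + g + 4)/(g^3*(g^2 + 4*g + 4))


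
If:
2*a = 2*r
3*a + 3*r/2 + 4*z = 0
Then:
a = -8*z/9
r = -8*z/9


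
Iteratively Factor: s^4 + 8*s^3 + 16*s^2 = (s + 4)*(s^3 + 4*s^2) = (s + 4)^2*(s^2) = s*(s + 4)^2*(s)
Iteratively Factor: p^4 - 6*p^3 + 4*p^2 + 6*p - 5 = (p - 1)*(p^3 - 5*p^2 - p + 5) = (p - 5)*(p - 1)*(p^2 - 1) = (p - 5)*(p - 1)*(p + 1)*(p - 1)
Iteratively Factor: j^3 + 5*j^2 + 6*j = (j)*(j^2 + 5*j + 6) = j*(j + 2)*(j + 3)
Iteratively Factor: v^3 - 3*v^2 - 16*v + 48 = (v - 4)*(v^2 + v - 12) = (v - 4)*(v - 3)*(v + 4)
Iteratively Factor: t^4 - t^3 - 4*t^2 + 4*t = (t - 2)*(t^3 + t^2 - 2*t) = t*(t - 2)*(t^2 + t - 2) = t*(t - 2)*(t - 1)*(t + 2)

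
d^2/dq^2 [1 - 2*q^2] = -4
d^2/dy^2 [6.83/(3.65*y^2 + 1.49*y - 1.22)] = (-181.98535*y^2 - 74.28991*y + 6.83*(7.3*y + 1.49)*(14.6*y + 2.98) + 60.82798)/(3.65*y^2 + 1.49*y - 1.22)^3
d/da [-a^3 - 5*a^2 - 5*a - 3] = -3*a^2 - 10*a - 5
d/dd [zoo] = 0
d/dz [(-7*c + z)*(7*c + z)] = 2*z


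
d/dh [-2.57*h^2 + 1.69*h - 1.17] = 1.69 - 5.14*h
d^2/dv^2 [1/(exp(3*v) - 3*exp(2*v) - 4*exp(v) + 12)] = ((-9*exp(2*v) + 12*exp(v) + 4)*(exp(3*v) - 3*exp(2*v) - 4*exp(v) + 12) + 2*(-3*exp(2*v) + 6*exp(v) + 4)^2*exp(v))*exp(v)/(exp(3*v) - 3*exp(2*v) - 4*exp(v) + 12)^3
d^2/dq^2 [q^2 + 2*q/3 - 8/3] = 2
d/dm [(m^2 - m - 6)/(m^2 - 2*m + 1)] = (13 - m)/(m^3 - 3*m^2 + 3*m - 1)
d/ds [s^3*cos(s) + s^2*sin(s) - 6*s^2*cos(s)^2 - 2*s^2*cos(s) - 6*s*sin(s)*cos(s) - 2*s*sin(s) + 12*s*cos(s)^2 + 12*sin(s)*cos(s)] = -s^3*sin(s) + 2*s^2*sin(s) + 6*s^2*sin(2*s) + 4*s^2*cos(s) + 2*s*sin(s) - 12*sqrt(2)*s*sin(2*s + pi/4) - 6*s*cos(s) - 6*s - 2*sin(s) - 3*sin(2*s) + 18*cos(2*s) + 6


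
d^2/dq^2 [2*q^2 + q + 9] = 4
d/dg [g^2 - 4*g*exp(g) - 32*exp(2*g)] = -4*g*exp(g) + 2*g - 64*exp(2*g) - 4*exp(g)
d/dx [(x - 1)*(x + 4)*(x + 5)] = 3*x^2 + 16*x + 11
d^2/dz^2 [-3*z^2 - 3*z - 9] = -6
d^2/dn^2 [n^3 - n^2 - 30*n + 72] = 6*n - 2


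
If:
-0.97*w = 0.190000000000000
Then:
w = -0.20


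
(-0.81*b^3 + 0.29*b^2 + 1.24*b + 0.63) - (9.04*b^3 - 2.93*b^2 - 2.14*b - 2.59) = -9.85*b^3 + 3.22*b^2 + 3.38*b + 3.22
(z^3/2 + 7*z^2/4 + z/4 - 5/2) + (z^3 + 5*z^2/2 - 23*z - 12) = 3*z^3/2 + 17*z^2/4 - 91*z/4 - 29/2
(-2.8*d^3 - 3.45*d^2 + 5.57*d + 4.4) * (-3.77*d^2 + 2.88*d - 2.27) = 10.556*d^5 + 4.9425*d^4 - 24.5789*d^3 + 7.2851*d^2 + 0.0281000000000002*d - 9.988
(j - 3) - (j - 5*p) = 5*p - 3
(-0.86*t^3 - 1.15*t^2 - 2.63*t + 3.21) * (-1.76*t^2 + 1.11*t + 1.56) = 1.5136*t^5 + 1.0694*t^4 + 2.0107*t^3 - 10.3629*t^2 - 0.5397*t + 5.0076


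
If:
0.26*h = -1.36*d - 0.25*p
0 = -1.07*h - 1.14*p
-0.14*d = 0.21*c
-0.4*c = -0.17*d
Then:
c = 0.00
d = 0.00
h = 0.00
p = 0.00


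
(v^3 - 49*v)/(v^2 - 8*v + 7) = v*(v + 7)/(v - 1)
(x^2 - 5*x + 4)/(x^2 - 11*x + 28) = (x - 1)/(x - 7)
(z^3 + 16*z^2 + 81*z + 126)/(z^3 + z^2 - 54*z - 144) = (z + 7)/(z - 8)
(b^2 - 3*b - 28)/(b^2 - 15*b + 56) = (b + 4)/(b - 8)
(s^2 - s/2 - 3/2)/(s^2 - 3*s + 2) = (2*s^2 - s - 3)/(2*(s^2 - 3*s + 2))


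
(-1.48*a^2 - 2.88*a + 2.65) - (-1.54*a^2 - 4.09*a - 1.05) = 0.0600000000000001*a^2 + 1.21*a + 3.7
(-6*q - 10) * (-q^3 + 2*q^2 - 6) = 6*q^4 - 2*q^3 - 20*q^2 + 36*q + 60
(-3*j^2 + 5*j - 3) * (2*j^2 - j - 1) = -6*j^4 + 13*j^3 - 8*j^2 - 2*j + 3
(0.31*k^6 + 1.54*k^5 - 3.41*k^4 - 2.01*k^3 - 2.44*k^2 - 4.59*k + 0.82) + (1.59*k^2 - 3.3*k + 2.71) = 0.31*k^6 + 1.54*k^5 - 3.41*k^4 - 2.01*k^3 - 0.85*k^2 - 7.89*k + 3.53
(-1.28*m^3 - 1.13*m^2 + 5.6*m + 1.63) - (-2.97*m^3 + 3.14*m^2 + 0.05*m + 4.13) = 1.69*m^3 - 4.27*m^2 + 5.55*m - 2.5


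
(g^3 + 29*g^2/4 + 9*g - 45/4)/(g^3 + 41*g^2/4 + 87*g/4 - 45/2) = (g + 3)/(g + 6)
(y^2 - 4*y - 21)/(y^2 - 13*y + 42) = (y + 3)/(y - 6)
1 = 1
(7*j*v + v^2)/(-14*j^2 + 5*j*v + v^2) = v/(-2*j + v)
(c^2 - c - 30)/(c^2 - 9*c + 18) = (c + 5)/(c - 3)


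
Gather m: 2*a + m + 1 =2*a + m + 1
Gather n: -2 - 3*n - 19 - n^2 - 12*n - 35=-n^2 - 15*n - 56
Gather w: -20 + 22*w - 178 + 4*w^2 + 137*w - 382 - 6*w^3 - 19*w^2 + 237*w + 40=-6*w^3 - 15*w^2 + 396*w - 540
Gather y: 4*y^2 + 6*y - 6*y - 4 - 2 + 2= 4*y^2 - 4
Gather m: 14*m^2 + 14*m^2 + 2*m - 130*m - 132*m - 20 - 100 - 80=28*m^2 - 260*m - 200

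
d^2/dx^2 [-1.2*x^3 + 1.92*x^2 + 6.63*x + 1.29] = 3.84 - 7.2*x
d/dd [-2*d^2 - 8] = -4*d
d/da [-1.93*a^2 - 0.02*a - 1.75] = -3.86*a - 0.02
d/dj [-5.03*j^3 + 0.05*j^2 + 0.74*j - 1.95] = -15.09*j^2 + 0.1*j + 0.74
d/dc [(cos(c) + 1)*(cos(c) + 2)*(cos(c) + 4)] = (3*sin(c)^2 - 14*cos(c) - 17)*sin(c)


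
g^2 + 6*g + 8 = (g + 2)*(g + 4)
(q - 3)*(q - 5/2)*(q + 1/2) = q^3 - 5*q^2 + 19*q/4 + 15/4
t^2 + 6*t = t*(t + 6)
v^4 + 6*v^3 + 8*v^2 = v^2*(v + 2)*(v + 4)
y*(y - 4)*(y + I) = y^3 - 4*y^2 + I*y^2 - 4*I*y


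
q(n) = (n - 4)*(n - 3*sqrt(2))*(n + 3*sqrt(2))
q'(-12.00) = 510.00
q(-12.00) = -2016.00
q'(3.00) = -15.00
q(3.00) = 9.00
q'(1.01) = -23.02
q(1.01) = 50.77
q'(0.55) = -21.49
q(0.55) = 61.06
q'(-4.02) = 62.64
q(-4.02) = 14.75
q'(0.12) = -18.92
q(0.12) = 69.78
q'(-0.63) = -11.77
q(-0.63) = 81.50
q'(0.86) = -22.66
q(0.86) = 54.20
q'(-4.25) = 70.19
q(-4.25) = -0.52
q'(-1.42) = -0.59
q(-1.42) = 86.63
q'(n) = (n - 4)*(n - 3*sqrt(2)) + (n - 4)*(n + 3*sqrt(2)) + (n - 3*sqrt(2))*(n + 3*sqrt(2))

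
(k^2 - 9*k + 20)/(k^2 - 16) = (k - 5)/(k + 4)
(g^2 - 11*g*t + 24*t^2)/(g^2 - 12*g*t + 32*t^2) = (-g + 3*t)/(-g + 4*t)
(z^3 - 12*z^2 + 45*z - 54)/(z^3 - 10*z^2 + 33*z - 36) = (z - 6)/(z - 4)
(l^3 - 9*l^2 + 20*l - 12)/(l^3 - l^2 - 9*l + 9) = (l^2 - 8*l + 12)/(l^2 - 9)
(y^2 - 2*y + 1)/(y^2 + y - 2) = (y - 1)/(y + 2)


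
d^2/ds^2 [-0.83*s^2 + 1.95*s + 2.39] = -1.66000000000000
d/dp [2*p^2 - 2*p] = 4*p - 2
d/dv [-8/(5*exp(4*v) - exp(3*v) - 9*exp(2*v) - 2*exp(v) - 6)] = (160*exp(3*v) - 24*exp(2*v) - 144*exp(v) - 16)*exp(v)/(-5*exp(4*v) + exp(3*v) + 9*exp(2*v) + 2*exp(v) + 6)^2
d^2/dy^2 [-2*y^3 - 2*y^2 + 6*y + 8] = -12*y - 4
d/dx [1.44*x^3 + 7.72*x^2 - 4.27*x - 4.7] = 4.32*x^2 + 15.44*x - 4.27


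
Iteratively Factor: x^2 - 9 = (x + 3)*(x - 3)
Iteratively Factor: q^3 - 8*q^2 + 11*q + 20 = (q + 1)*(q^2 - 9*q + 20) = (q - 5)*(q + 1)*(q - 4)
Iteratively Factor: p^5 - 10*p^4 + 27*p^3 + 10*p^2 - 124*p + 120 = (p - 2)*(p^4 - 8*p^3 + 11*p^2 + 32*p - 60) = (p - 2)*(p + 2)*(p^3 - 10*p^2 + 31*p - 30) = (p - 2)^2*(p + 2)*(p^2 - 8*p + 15) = (p - 3)*(p - 2)^2*(p + 2)*(p - 5)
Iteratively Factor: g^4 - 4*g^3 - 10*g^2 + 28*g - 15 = (g + 3)*(g^3 - 7*g^2 + 11*g - 5) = (g - 1)*(g + 3)*(g^2 - 6*g + 5) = (g - 1)^2*(g + 3)*(g - 5)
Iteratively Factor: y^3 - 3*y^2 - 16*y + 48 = (y + 4)*(y^2 - 7*y + 12) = (y - 3)*(y + 4)*(y - 4)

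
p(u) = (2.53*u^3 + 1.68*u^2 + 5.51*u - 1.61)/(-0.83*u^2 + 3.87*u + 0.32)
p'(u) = (1.66*u - 3.87)*(2.53*u^3 + 1.68*u^2 + 5.51*u - 1.61)/(-0.83*u^2 + 3.87*u + 0.32)^2 + (7.59*u^2 + 3.36*u + 5.51)/(-0.83*u^2 + 3.87*u + 0.32)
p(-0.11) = 19.00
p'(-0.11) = 620.06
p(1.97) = 7.43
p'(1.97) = 7.86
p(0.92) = 2.16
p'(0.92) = 3.14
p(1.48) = 4.36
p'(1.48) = 4.95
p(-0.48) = 2.40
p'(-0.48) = 3.21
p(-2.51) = 3.07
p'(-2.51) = -1.38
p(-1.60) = 2.06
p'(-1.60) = -0.76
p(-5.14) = 7.93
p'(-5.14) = -2.18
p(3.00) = 22.05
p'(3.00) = 24.30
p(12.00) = -64.30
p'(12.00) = -1.47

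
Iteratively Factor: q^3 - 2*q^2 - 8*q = (q)*(q^2 - 2*q - 8) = q*(q + 2)*(q - 4)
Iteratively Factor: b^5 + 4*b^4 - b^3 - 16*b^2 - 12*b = (b + 2)*(b^4 + 2*b^3 - 5*b^2 - 6*b) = (b + 1)*(b + 2)*(b^3 + b^2 - 6*b) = (b + 1)*(b + 2)*(b + 3)*(b^2 - 2*b) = (b - 2)*(b + 1)*(b + 2)*(b + 3)*(b)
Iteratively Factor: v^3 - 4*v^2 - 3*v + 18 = (v + 2)*(v^2 - 6*v + 9) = (v - 3)*(v + 2)*(v - 3)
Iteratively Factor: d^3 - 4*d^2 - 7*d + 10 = (d - 5)*(d^2 + d - 2) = (d - 5)*(d + 2)*(d - 1)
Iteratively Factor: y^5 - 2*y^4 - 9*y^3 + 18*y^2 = (y - 2)*(y^4 - 9*y^2) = (y - 2)*(y + 3)*(y^3 - 3*y^2) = y*(y - 2)*(y + 3)*(y^2 - 3*y) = y^2*(y - 2)*(y + 3)*(y - 3)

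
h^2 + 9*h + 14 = (h + 2)*(h + 7)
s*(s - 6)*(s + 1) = s^3 - 5*s^2 - 6*s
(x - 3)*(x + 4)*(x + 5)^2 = x^4 + 11*x^3 + 23*x^2 - 95*x - 300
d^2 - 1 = (d - 1)*(d + 1)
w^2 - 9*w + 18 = (w - 6)*(w - 3)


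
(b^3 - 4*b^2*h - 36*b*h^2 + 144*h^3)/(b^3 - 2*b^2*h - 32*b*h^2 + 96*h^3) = (b - 6*h)/(b - 4*h)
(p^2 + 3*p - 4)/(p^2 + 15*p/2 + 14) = 2*(p - 1)/(2*p + 7)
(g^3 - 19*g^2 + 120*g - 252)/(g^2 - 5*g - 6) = (g^2 - 13*g + 42)/(g + 1)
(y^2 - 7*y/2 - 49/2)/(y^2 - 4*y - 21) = (y + 7/2)/(y + 3)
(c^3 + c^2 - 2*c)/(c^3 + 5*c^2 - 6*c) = (c + 2)/(c + 6)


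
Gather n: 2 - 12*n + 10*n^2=10*n^2 - 12*n + 2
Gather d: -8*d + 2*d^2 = 2*d^2 - 8*d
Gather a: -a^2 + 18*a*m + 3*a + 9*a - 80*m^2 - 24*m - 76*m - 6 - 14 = -a^2 + a*(18*m + 12) - 80*m^2 - 100*m - 20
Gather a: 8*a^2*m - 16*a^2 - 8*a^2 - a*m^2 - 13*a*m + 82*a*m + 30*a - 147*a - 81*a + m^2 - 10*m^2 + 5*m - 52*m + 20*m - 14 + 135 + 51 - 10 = a^2*(8*m - 24) + a*(-m^2 + 69*m - 198) - 9*m^2 - 27*m + 162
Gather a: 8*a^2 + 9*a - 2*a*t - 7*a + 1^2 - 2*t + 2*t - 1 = 8*a^2 + a*(2 - 2*t)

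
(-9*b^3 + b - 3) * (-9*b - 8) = 81*b^4 + 72*b^3 - 9*b^2 + 19*b + 24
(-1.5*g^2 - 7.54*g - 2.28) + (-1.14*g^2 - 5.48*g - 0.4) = -2.64*g^2 - 13.02*g - 2.68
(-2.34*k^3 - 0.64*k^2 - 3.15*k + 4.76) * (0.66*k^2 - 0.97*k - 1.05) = -1.5444*k^5 + 1.8474*k^4 + 0.9988*k^3 + 6.8691*k^2 - 1.3097*k - 4.998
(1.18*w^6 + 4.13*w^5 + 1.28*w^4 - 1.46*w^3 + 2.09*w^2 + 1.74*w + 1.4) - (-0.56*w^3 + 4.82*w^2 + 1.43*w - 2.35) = 1.18*w^6 + 4.13*w^5 + 1.28*w^4 - 0.9*w^3 - 2.73*w^2 + 0.31*w + 3.75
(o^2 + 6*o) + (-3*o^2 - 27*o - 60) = -2*o^2 - 21*o - 60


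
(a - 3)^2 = a^2 - 6*a + 9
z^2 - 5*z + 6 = (z - 3)*(z - 2)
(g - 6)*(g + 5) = g^2 - g - 30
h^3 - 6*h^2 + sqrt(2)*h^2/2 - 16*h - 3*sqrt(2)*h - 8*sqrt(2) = (h - 8)*(h + 2)*(h + sqrt(2)/2)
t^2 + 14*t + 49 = (t + 7)^2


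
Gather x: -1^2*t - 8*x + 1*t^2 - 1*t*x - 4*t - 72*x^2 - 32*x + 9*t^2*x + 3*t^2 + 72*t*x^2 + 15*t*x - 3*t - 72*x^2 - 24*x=4*t^2 - 8*t + x^2*(72*t - 144) + x*(9*t^2 + 14*t - 64)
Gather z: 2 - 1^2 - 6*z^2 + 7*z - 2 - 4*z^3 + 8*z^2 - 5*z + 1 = -4*z^3 + 2*z^2 + 2*z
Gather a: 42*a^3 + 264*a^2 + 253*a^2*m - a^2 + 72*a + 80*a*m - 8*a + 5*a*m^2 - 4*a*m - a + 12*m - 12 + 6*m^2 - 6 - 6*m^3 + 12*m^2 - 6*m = 42*a^3 + a^2*(253*m + 263) + a*(5*m^2 + 76*m + 63) - 6*m^3 + 18*m^2 + 6*m - 18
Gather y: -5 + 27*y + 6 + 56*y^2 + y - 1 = 56*y^2 + 28*y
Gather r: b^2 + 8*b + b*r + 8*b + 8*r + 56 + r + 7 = b^2 + 16*b + r*(b + 9) + 63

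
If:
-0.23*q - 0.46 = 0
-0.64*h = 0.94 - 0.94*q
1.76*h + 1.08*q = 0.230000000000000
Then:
No Solution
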